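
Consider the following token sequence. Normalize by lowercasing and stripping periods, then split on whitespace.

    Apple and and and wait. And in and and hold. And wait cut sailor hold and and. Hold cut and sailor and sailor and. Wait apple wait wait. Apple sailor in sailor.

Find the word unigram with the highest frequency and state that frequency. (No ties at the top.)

"and", 12 times

Unigram frequencies (highest first):
  and: 12
  wait: 5
  sailor: 5
  apple: 3
  hold: 3
  in: 2
  … (1 more, each ≤ 2)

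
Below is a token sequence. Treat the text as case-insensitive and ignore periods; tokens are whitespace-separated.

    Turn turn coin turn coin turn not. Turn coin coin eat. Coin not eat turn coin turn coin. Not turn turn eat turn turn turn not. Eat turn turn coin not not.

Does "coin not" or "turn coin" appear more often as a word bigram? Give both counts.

"turn coin" (6 vs 3)

"coin not": 3 occurrences
"turn coin": 6 occurrences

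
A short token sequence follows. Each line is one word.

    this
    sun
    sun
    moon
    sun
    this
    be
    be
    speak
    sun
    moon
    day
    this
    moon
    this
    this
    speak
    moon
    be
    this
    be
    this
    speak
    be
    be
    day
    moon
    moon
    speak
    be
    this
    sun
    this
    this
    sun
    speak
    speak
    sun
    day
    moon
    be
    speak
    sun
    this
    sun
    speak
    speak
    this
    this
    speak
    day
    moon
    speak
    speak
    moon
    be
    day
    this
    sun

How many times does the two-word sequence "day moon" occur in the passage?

3

Scanning the 58 overlapping bigram windows for "day moon":
  position 26–27: day moon
  position 39–40: day moon
  position 51–52: day moon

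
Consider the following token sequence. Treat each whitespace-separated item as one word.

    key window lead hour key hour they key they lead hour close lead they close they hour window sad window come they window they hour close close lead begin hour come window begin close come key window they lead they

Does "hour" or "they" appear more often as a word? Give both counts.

"hour": 6 occurrences
"they": 8 occurrences

"they" (8 vs 6)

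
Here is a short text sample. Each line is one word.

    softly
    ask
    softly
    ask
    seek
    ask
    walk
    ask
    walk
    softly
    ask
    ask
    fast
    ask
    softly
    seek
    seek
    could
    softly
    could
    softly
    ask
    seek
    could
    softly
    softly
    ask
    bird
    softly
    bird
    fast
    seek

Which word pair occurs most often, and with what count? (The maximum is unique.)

Bigram frequencies (highest first):
  softly ask: 5
  could softly: 3
  ask softly: 2
  ask seek: 2
  ask walk: 2
  seek could: 2
  … (15 more, each ≤ 1)

"softly ask", 5 times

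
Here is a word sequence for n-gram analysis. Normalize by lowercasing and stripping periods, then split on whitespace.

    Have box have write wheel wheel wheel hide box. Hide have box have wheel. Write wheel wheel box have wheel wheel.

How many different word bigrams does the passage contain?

21 tokens → 20 bigram windows in total.
Repeated bigrams (each contributes count−1 duplicates):
  wheel wheel: 4
  box have: 3
  have box: 2
  have wheel: 2
  write wheel: 2
8 duplicate windows → 20 − 8 = 12 distinct.

12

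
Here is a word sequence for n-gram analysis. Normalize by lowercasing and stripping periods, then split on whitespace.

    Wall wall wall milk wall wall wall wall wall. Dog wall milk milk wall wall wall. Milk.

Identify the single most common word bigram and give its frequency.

"wall wall", 8 times

Bigram frequencies (highest first):
  wall wall: 8
  wall milk: 3
  milk wall: 2
  wall dog: 1
  dog wall: 1
  milk milk: 1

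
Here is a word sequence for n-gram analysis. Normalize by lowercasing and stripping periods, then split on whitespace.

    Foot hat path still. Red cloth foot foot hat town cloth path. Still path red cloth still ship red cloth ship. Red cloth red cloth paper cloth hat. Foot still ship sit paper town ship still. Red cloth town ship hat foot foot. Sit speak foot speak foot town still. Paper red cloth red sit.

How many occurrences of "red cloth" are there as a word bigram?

Scanning the 54 overlapping bigram windows for "red cloth":
  position 5–6: red cloth
  position 15–16: red cloth
  position 19–20: red cloth
  position 22–23: red cloth
  position 24–25: red cloth
  position 37–38: red cloth
  position 52–53: red cloth

7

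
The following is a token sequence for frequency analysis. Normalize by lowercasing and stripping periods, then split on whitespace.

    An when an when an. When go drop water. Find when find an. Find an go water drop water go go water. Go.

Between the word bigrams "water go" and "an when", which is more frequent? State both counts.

"water go": 2 occurrences
"an when": 3 occurrences

"an when" (3 vs 2)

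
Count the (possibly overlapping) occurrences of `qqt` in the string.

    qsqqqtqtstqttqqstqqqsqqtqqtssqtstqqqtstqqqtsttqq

5

Sliding a length-3 window over the 48 characters (46 positions):
  position 4–6: qqt
  position 22–24: qqt
  position 25–27: qqt
  position 35–37: qqt
  position 41–43: qqt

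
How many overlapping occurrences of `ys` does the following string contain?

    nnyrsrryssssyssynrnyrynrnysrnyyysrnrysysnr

Sliding a length-2 window over the 42 characters (41 positions):
  position 8–9: ys
  position 13–14: ys
  position 26–27: ys
  position 32–33: ys
  position 37–38: ys
  position 39–40: ys

6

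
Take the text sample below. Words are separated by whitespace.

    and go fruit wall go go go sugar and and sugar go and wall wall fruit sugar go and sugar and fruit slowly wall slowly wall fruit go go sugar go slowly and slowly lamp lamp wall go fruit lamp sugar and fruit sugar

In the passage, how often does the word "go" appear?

Scanning the 44 tokens for "go":
  position 2: go
  position 5: go
  position 6: go
  position 7: go
  position 12: go
  position 18: go
  position 28: go
  position 29: go
  position 31: go
  position 38: go

10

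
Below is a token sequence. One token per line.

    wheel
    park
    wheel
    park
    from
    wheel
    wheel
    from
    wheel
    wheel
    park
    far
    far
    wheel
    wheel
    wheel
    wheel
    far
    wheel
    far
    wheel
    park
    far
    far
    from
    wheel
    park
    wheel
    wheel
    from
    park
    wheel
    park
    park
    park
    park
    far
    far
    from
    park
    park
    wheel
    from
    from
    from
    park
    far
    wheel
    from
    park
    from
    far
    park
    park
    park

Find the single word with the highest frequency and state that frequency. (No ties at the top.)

"wheel", 18 times

Unigram frequencies (highest first):
  wheel: 18
  park: 17
  from: 10
  far: 10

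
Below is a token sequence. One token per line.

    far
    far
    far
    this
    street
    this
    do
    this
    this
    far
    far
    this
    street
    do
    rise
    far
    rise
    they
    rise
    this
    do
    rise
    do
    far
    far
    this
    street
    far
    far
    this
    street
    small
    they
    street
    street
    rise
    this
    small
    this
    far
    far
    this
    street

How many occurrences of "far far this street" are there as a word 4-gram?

Scanning the 40 overlapping 4-gram windows for "far far this street":
  position 2–5: far far this street
  position 10–13: far far this street
  position 24–27: far far this street
  position 28–31: far far this street
  position 40–43: far far this street

5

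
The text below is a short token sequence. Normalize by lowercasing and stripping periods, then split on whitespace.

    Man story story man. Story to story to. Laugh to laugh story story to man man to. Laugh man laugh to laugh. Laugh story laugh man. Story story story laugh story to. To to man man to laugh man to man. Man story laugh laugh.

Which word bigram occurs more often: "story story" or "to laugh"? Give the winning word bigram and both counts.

"story story": 4 occurrences
"to laugh": 5 occurrences

"to laugh" (5 vs 4)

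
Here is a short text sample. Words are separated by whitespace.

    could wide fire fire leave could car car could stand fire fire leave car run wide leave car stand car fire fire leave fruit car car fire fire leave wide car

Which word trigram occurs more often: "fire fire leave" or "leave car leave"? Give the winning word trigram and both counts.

"fire fire leave" (4 vs 0)

"fire fire leave": 4 occurrences
"leave car leave": 0 occurrences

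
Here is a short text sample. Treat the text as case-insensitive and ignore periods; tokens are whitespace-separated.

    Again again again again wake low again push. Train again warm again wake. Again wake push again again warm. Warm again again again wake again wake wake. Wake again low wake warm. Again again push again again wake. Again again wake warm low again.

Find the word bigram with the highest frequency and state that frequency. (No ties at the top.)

"again again", 9 times

Bigram frequencies (highest first):
  again again: 9
  again wake: 7
  wake again: 4
  warm again: 3
  low again: 2
  again push: 2
  … (12 more, each ≤ 2)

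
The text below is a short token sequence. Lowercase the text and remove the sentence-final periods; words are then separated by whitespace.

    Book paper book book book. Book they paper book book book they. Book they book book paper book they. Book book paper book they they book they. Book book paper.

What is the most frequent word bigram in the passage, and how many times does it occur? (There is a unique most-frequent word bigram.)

"book book", 8 times

Bigram frequencies (highest first):
  book book: 8
  book they: 6
  they book: 5
  book paper: 4
  paper book: 4
  they paper: 1
  … (1 more, each ≤ 1)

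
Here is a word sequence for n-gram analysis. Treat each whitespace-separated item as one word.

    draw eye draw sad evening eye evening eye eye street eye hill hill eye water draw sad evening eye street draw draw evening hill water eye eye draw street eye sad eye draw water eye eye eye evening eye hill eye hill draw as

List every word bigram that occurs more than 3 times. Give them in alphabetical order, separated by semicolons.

evening eye; eye eye

Bigram counts meeting the condition (more than 3 times):
  evening eye: 4
  eye eye: 4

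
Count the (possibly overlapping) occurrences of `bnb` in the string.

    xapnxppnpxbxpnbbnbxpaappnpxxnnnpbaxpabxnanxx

1

Sliding a length-3 window over the 44 characters (42 positions):
  position 16–18: bnb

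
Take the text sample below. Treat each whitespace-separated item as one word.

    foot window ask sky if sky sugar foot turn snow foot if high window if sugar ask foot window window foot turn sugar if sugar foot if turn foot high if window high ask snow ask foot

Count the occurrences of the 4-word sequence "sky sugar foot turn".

1

Scanning the 34 overlapping 4-gram windows for "sky sugar foot turn":
  position 6–9: sky sugar foot turn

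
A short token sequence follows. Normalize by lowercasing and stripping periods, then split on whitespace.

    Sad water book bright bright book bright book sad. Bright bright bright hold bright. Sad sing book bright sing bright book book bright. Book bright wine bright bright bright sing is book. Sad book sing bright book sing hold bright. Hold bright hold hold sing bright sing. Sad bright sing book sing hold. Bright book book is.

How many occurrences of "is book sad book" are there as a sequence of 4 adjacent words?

Scanning the 54 overlapping 4-gram windows for "is book sad book":
  position 31–34: is book sad book

1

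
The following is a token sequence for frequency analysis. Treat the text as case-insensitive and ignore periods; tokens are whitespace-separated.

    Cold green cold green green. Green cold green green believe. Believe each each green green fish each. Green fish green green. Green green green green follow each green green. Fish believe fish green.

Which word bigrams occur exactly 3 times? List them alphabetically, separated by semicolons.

Bigram counts meeting the condition (exactly 3 times):
  cold green: 3
  each green: 3
  green fish: 3

cold green; each green; green fish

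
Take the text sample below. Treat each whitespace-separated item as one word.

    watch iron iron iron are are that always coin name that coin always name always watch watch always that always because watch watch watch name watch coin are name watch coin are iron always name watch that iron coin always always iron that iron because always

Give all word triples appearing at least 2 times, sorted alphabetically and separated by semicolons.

name watch coin; watch coin are

Trigram counts meeting the condition (at least 2 times):
  name watch coin: 2
  watch coin are: 2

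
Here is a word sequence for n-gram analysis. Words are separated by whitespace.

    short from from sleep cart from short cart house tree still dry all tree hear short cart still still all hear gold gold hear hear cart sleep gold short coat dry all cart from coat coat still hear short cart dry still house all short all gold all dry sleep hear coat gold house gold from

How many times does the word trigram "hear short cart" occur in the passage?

2

Scanning the 54 overlapping trigram windows for "hear short cart":
  position 15–17: hear short cart
  position 38–40: hear short cart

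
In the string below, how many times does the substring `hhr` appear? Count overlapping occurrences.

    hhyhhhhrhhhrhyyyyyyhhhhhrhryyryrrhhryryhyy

Sliding a length-3 window over the 42 characters (40 positions):
  position 6–8: hhr
  position 10–12: hhr
  position 23–25: hhr
  position 34–36: hhr

4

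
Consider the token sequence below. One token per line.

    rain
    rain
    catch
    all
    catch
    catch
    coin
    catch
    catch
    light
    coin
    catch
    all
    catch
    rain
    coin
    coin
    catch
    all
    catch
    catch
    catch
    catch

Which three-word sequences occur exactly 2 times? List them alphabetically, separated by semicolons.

Trigram counts meeting the condition (exactly 2 times):
  all catch catch: 2
  catch catch catch: 2
  coin catch all: 2

all catch catch; catch catch catch; coin catch all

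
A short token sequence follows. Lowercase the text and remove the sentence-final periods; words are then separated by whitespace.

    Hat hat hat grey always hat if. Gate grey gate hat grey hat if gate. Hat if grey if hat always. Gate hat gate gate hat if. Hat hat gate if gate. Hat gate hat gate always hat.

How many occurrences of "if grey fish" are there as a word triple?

Scanning the 36 overlapping trigram windows for "if grey fish":
  (none found)

0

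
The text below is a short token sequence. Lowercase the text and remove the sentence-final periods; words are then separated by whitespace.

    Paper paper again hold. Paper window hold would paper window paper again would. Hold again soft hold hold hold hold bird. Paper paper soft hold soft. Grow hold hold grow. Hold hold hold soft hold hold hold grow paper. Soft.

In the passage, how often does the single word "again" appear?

3

Scanning the 40 tokens for "again":
  position 3: again
  position 12: again
  position 15: again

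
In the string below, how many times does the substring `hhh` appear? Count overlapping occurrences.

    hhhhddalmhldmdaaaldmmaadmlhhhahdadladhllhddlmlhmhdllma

3

Sliding a length-3 window over the 54 characters (52 positions):
  position 1–3: hhh
  position 2–4: hhh
  position 27–29: hhh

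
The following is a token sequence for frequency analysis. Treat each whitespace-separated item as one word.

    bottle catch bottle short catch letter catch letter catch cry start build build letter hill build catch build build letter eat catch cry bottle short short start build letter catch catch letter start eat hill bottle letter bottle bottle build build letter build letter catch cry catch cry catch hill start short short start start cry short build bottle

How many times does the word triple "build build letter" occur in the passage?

Scanning the 57 overlapping trigram windows for "build build letter":
  position 12–14: build build letter
  position 18–20: build build letter
  position 40–42: build build letter

3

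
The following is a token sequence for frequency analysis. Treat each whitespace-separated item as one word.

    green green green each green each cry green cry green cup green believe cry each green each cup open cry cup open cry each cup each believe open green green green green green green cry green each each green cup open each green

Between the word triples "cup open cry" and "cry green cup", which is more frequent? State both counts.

"cup open cry": 2 occurrences
"cry green cup": 1 occurrence

"cup open cry" (2 vs 1)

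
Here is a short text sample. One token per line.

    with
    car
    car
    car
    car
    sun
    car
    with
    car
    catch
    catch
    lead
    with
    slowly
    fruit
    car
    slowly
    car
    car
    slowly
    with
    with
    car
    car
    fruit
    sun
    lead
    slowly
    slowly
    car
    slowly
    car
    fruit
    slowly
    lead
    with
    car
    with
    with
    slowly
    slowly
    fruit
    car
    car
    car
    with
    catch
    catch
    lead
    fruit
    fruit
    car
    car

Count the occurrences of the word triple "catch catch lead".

2

Scanning the 51 overlapping trigram windows for "catch catch lead":
  position 10–12: catch catch lead
  position 47–49: catch catch lead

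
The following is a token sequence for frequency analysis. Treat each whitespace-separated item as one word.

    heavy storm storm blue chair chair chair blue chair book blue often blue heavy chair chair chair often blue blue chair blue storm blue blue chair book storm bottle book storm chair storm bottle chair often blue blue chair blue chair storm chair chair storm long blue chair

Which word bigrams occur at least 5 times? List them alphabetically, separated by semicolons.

Bigram counts meeting the condition (at least 5 times):
  blue chair: 7
  chair chair: 5

blue chair; chair chair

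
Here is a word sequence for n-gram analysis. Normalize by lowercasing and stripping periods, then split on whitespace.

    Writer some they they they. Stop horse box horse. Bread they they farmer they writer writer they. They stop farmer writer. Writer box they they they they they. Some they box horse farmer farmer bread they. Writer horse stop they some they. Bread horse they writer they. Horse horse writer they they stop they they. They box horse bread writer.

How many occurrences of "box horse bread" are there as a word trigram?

Scanning the 58 overlapping trigram windows for "box horse bread":
  position 8–10: box horse bread
  position 57–59: box horse bread

2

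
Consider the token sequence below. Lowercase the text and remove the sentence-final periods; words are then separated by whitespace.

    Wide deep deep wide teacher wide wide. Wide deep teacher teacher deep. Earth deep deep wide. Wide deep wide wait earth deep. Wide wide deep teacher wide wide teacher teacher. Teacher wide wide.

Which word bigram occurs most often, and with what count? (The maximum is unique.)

Bigram frequencies (highest first):
  wide wide: 6
  wide deep: 4
  deep wide: 4
  teacher wide: 3
  teacher teacher: 3
  deep deep: 2
  … (7 more, each ≤ 2)

"wide wide", 6 times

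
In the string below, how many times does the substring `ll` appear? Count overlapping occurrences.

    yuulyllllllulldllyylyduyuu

Sliding a length-2 window over the 26 characters (25 positions):
  position 6–7: ll
  position 7–8: ll
  position 8–9: ll
  position 9–10: ll
  position 10–11: ll
  position 13–14: ll
  position 16–17: ll

7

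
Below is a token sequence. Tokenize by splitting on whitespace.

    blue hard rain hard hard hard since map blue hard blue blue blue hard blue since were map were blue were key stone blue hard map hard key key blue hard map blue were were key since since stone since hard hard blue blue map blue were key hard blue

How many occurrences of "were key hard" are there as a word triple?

1

Scanning the 48 overlapping trigram windows for "were key hard":
  position 47–49: were key hard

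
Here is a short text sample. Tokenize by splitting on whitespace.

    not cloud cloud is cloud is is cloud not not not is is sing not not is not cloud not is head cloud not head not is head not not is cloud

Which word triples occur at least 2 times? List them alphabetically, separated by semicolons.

Trigram counts meeting the condition (at least 2 times):
  not is head: 2
  not not is: 3

not is head; not not is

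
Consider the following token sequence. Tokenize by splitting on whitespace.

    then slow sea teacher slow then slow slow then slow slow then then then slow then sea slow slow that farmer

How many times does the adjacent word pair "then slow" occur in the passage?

Scanning the 20 overlapping bigram windows for "then slow":
  position 1–2: then slow
  position 6–7: then slow
  position 9–10: then slow
  position 14–15: then slow

4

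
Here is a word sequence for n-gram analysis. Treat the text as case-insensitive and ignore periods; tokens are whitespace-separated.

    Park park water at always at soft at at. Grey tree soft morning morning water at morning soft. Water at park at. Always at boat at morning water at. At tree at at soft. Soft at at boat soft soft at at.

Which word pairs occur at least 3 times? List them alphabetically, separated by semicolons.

Bigram counts meeting the condition (at least 3 times):
  at at: 5
  soft at: 3
  water at: 4

at at; soft at; water at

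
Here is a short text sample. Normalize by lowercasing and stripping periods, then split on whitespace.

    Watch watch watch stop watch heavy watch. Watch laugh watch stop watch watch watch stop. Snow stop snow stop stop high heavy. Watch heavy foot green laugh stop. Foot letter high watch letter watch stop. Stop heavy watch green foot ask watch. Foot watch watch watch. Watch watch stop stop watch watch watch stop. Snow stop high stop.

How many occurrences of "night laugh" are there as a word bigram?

Scanning the 57 overlapping bigram windows for "night laugh":
  (none found)

0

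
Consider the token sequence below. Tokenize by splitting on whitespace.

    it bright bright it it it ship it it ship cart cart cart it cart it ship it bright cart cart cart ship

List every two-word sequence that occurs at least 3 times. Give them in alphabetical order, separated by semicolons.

Bigram counts meeting the condition (at least 3 times):
  cart cart: 4
  it it: 3
  it ship: 3

cart cart; it it; it ship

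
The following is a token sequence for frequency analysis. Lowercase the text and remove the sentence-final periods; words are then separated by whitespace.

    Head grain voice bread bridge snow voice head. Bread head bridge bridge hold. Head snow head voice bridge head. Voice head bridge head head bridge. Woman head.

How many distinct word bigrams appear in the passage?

21

27 tokens → 26 bigram windows in total.
Repeated bigrams (each contributes count−1 duplicates):
  head bridge: 3
  bridge head: 2
  head voice: 2
  voice head: 2
5 duplicate windows → 26 − 5 = 21 distinct.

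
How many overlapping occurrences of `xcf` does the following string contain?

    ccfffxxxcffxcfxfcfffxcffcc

3

Sliding a length-3 window over the 26 characters (24 positions):
  position 8–10: xcf
  position 12–14: xcf
  position 21–23: xcf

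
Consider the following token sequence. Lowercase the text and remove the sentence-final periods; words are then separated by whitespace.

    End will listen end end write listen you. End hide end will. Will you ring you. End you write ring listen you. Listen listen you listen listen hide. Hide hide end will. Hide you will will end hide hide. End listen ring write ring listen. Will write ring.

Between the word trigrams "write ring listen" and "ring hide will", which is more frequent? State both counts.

"write ring listen" (2 vs 0)

"write ring listen": 2 occurrences
"ring hide will": 0 occurrences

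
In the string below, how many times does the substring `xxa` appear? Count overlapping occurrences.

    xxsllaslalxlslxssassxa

Sliding a length-3 window over the 22 characters (20 positions):
  (no match at any position)

0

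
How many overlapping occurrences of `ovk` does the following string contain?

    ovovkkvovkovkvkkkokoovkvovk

5

Sliding a length-3 window over the 27 characters (25 positions):
  position 3–5: ovk
  position 8–10: ovk
  position 11–13: ovk
  position 21–23: ovk
  position 25–27: ovk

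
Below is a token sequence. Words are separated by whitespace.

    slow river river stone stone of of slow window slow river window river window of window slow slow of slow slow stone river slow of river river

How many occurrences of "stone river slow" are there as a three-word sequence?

Scanning the 25 overlapping trigram windows for "stone river slow":
  position 22–24: stone river slow

1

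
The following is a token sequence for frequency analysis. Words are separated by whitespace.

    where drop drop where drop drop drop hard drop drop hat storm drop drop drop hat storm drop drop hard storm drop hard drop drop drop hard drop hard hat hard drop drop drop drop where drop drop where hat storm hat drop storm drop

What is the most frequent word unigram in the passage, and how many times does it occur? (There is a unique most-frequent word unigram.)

"drop", 25 times

Unigram frequencies (highest first):
  drop: 25
  hard: 6
  hat: 5
  storm: 5
  where: 4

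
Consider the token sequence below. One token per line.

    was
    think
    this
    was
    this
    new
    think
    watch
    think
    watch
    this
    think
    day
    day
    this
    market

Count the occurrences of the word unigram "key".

0

Scanning the 16 tokens for "key":
  (none found)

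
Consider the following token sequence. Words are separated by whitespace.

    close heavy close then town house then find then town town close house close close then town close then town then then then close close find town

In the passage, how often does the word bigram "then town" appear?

4

Scanning the 26 overlapping bigram windows for "then town":
  position 4–5: then town
  position 9–10: then town
  position 16–17: then town
  position 19–20: then town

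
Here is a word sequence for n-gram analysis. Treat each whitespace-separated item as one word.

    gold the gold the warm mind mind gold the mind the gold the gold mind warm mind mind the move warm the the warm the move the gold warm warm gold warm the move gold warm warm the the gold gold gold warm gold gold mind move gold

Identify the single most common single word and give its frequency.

Unigram frequencies (highest first):
  gold: 14
  the: 13
  warm: 10
  mind: 7
  move: 4

"gold", 14 times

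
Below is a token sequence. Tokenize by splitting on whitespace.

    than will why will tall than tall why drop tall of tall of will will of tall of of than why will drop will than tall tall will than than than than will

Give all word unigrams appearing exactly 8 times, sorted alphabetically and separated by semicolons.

Unigram counts meeting the condition (exactly 8 times):
  than: 8
  will: 8

than; will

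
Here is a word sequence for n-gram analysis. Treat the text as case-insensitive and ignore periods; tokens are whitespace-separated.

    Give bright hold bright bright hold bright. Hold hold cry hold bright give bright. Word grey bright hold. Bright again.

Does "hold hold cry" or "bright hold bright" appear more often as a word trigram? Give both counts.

"hold hold cry": 1 occurrence
"bright hold bright": 3 occurrences

"bright hold bright" (3 vs 1)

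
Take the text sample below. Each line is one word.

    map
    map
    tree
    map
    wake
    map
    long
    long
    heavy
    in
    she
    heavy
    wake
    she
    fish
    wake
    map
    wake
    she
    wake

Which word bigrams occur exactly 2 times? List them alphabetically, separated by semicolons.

map wake; wake map; wake she

Bigram counts meeting the condition (exactly 2 times):
  map wake: 2
  wake map: 2
  wake she: 2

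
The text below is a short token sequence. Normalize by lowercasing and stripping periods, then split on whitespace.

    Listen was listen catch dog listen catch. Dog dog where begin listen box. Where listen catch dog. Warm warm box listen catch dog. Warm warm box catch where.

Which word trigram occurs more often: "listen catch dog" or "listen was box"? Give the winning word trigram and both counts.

"listen catch dog" (4 vs 0)

"listen catch dog": 4 occurrences
"listen was box": 0 occurrences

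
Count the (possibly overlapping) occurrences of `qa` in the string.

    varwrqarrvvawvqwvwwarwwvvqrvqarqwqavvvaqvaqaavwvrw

Sliding a length-2 window over the 50 characters (49 positions):
  position 6–7: qa
  position 29–30: qa
  position 34–35: qa
  position 43–44: qa

4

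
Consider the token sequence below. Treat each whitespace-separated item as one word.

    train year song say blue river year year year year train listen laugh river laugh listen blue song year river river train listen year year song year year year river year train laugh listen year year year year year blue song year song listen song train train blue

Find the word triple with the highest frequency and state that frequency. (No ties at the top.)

"year year year", 6 times

Trigram frequencies (highest first):
  year year year: 6
  blue song year: 2
  listen year year: 2
  train year song: 1
  year song say: 1
  song say blue: 1
  … (33 more, each ≤ 1)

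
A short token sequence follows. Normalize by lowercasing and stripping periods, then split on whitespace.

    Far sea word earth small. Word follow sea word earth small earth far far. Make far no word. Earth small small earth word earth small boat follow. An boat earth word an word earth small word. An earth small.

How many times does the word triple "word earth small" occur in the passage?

Scanning the 37 overlapping trigram windows for "word earth small":
  position 3–5: word earth small
  position 9–11: word earth small
  position 18–20: word earth small
  position 23–25: word earth small
  position 33–35: word earth small

5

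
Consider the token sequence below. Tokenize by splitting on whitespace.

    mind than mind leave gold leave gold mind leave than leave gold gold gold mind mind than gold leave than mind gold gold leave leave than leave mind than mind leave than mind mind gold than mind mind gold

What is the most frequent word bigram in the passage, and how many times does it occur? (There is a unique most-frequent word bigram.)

Bigram frequencies (highest first):
  than mind: 5
  leave than: 4
  mind than: 3
  mind leave: 3
  leave gold: 3
  gold leave: 3
  … (9 more, each ≤ 3)

"than mind", 5 times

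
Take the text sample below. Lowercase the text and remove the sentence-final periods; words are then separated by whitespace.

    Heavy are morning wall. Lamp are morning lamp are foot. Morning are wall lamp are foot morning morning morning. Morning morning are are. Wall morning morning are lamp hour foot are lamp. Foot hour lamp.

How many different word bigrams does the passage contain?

35 tokens → 34 bigram windows in total.
Repeated bigrams (each contributes count−1 duplicates):
  morning morning: 5
  lamp are: 3
  morning are: 3
  are foot: 2
  are lamp: 2
  are morning: 2
  are wall: 2
  foot morning: 2
  … (1 more repeated)
14 duplicate windows → 34 − 14 = 20 distinct.

20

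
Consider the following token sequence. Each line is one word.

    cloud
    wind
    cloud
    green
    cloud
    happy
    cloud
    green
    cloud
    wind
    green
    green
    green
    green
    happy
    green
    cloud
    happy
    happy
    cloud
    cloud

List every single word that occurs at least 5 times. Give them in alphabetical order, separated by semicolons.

cloud; green

Unigram counts meeting the condition (at least 5 times):
  cloud: 8
  green: 7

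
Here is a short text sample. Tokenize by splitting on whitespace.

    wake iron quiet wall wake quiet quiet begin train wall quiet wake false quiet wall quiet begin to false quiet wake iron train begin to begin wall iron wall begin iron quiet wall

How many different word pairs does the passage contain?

33 tokens → 32 bigram windows in total.
Repeated bigrams (each contributes count−1 duplicates):
  quiet wall: 3
  begin to: 2
  false quiet: 2
  iron quiet: 2
  quiet begin: 2
  quiet wake: 2
  wake iron: 2
  wall quiet: 2
9 duplicate windows → 32 − 9 = 23 distinct.

23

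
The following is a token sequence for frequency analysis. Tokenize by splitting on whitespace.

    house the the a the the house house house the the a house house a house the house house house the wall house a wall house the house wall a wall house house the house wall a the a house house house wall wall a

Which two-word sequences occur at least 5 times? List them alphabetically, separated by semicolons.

house house; house the

Bigram counts meeting the condition (at least 5 times):
  house house: 8
  house the: 6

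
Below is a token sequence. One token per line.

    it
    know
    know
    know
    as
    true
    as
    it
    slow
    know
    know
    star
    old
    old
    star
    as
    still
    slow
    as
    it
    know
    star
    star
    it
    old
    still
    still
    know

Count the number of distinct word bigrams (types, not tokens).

22

28 tokens → 27 bigram windows in total.
Repeated bigrams (each contributes count−1 duplicates):
  know know: 3
  as it: 2
  it know: 2
  know star: 2
5 duplicate windows → 27 − 5 = 22 distinct.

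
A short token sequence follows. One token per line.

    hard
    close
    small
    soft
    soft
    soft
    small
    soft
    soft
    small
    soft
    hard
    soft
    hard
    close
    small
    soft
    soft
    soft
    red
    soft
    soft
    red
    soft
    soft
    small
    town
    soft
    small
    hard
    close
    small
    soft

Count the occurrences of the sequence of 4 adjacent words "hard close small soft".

3

Scanning the 30 overlapping 4-gram windows for "hard close small soft":
  position 1–4: hard close small soft
  position 14–17: hard close small soft
  position 30–33: hard close small soft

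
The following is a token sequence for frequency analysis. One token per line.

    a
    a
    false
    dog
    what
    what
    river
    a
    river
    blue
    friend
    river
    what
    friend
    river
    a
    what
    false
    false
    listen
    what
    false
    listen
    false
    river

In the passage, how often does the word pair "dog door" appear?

Scanning the 24 overlapping bigram windows for "dog door":
  (none found)

0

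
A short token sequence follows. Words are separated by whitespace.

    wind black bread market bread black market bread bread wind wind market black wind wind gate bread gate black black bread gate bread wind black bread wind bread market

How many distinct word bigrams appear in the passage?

18

29 tokens → 28 bigram windows in total.
Repeated bigrams (each contributes count−1 duplicates):
  black bread: 3
  bread wind: 3
  bread gate: 2
  bread market: 2
  gate bread: 2
  market bread: 2
  wind black: 2
  wind wind: 2
10 duplicate windows → 28 − 10 = 18 distinct.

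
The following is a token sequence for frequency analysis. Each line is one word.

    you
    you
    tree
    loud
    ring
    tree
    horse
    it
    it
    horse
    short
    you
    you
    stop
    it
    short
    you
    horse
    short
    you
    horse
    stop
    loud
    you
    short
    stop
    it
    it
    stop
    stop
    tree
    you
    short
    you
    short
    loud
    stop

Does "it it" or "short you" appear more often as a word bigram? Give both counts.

"it it": 2 occurrences
"short you": 4 occurrences

"short you" (4 vs 2)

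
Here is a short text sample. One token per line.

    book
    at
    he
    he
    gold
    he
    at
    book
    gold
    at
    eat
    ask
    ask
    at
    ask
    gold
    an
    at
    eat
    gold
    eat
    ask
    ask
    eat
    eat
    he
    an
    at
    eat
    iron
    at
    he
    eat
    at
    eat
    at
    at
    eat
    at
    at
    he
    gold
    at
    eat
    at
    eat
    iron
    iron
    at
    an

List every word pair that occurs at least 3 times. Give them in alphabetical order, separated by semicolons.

at eat; at he; eat at

Bigram counts meeting the condition (at least 3 times):
  at eat: 7
  at he: 3
  eat at: 4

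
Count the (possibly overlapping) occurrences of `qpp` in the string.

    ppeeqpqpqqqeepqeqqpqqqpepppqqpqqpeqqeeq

Sliding a length-3 window over the 39 characters (37 positions):
  (no match at any position)

0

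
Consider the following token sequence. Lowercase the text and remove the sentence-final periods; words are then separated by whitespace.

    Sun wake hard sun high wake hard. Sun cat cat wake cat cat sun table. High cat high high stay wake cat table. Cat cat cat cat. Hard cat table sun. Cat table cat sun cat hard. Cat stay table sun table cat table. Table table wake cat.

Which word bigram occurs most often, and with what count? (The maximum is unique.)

"cat cat", 5 times

Bigram frequencies (highest first):
  cat cat: 5
  cat table: 4
  sun cat: 3
  wake cat: 3
  table cat: 3
  wake hard: 2
  … (20 more, each ≤ 2)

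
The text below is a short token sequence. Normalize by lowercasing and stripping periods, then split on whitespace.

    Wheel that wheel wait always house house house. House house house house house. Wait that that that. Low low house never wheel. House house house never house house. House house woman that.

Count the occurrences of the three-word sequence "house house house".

Scanning the 30 overlapping trigram windows for "house house house":
  position 6–8: house house house
  position 7–9: house house house
  position 8–10: house house house
  position 9–11: house house house
  position 10–12: house house house
  position 11–13: house house house
  position 23–25: house house house
  position 27–29: house house house
  position 28–30: house house house

9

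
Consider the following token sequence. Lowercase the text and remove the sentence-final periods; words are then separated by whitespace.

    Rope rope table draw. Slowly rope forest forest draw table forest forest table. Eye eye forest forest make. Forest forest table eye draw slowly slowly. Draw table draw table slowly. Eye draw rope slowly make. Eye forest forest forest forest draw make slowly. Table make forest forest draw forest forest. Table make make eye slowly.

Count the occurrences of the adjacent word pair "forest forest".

9

Scanning the 54 overlapping bigram windows for "forest forest":
  position 7–8: forest forest
  position 11–12: forest forest
  position 16–17: forest forest
  position 19–20: forest forest
  position 37–38: forest forest
  position 38–39: forest forest
  position 39–40: forest forest
  position 46–47: forest forest
  position 49–50: forest forest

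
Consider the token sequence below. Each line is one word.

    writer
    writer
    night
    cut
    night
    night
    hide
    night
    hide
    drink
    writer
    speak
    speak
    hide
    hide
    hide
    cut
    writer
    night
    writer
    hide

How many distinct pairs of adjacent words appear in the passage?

21 tokens → 20 bigram windows in total.
Repeated bigrams (each contributes count−1 duplicates):
  hide hide: 2
  night hide: 2
  writer night: 2
3 duplicate windows → 20 − 3 = 17 distinct.

17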